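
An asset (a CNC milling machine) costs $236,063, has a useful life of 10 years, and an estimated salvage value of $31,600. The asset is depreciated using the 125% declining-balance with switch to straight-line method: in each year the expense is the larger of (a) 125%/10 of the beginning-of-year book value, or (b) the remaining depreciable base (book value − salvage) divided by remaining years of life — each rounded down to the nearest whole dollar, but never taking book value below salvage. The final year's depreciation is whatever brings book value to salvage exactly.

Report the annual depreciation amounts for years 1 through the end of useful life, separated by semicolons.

Depreciable base = $236,063 − $31,600 = $204,463.
Year 1: DB = ⌊$236,063 × 125%/10⌋ = $29,507; SL = ⌊$204,463/10⌋ = $20,446 → take DB $29,507. Book value $206,556.
Year 2: DB = ⌊$206,556 × 125%/10⌋ = $25,819; SL = ⌊$174,956/9⌋ = $19,439 → take DB $25,819. Book value $180,737.
Year 3: DB = ⌊$180,737 × 125%/10⌋ = $22,592; SL = ⌊$149,137/8⌋ = $18,642 → take DB $22,592. Book value $158,145.
Year 4: DB = ⌊$158,145 × 125%/10⌋ = $19,768; SL = ⌊$126,545/7⌋ = $18,077 → take DB $19,768. Book value $138,377.
Year 5: DB = ⌊$138,377 × 125%/10⌋ = $17,297; SL = ⌊$106,777/6⌋ = $17,796 → take SL $17,796. Book value $120,581.
Year 6: DB = ⌊$120,581 × 125%/10⌋ = $15,072; SL = ⌊$88,981/5⌋ = $17,796 → take SL $17,796. Book value $102,785.
Year 7: DB = ⌊$102,785 × 125%/10⌋ = $12,848; SL = ⌊$71,185/4⌋ = $17,796 → take SL $17,796. Book value $84,989.
Year 8: DB = ⌊$84,989 × 125%/10⌋ = $10,623; SL = ⌊$53,389/3⌋ = $17,796 → take SL $17,796. Book value $67,193.
Year 9: DB = ⌊$67,193 × 125%/10⌋ = $8,399; SL = ⌊$35,593/2⌋ = $17,796 → take SL $17,796. Book value $49,397.
Year 10 (final): $49,397 − $31,600 = $17,797. Book value $31,600.

$29,507; $25,819; $22,592; $19,768; $17,796; $17,796; $17,796; $17,796; $17,796; $17,797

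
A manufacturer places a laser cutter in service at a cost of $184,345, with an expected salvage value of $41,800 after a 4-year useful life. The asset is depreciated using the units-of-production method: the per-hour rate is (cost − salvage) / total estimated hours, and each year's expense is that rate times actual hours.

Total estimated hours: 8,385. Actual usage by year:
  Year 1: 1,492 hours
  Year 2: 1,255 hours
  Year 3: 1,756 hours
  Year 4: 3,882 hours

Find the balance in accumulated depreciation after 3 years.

Depreciable base = $184,345 − $41,800 = $142,545.
Rate = $142,545 / 8,385 hours = $17 per hour.
Year 1: 1,492 × $17 = $25,364. Book value $158,981.
Year 2: 1,255 × $17 = $21,335. Book value $137,646.
Year 3: 1,756 × $17 = $29,852. Book value $107,794.
Accumulated through year 3 = $184,345 − $107,794 = $76,551.

$76,551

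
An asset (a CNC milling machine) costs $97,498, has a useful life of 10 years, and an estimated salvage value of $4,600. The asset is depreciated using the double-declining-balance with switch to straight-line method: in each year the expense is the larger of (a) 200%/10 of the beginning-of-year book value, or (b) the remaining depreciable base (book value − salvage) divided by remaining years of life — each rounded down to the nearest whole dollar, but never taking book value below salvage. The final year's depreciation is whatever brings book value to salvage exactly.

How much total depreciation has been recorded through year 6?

$71,938

Depreciable base = $97,498 − $4,600 = $92,898.
Year 1: DB = ⌊$97,498 × 200%/10⌋ = $19,499; SL = ⌊$92,898/10⌋ = $9,289 → take DB $19,499. Book value $77,999.
Year 2: DB = ⌊$77,999 × 200%/10⌋ = $15,599; SL = ⌊$73,399/9⌋ = $8,155 → take DB $15,599. Book value $62,400.
Year 3: DB = ⌊$62,400 × 200%/10⌋ = $12,480; SL = ⌊$57,800/8⌋ = $7,225 → take DB $12,480. Book value $49,920.
Year 4: DB = ⌊$49,920 × 200%/10⌋ = $9,984; SL = ⌊$45,320/7⌋ = $6,474 → take DB $9,984. Book value $39,936.
Year 5: DB = ⌊$39,936 × 200%/10⌋ = $7,987; SL = ⌊$35,336/6⌋ = $5,889 → take DB $7,987. Book value $31,949.
Year 6: DB = ⌊$31,949 × 200%/10⌋ = $6,389; SL = ⌊$27,349/5⌋ = $5,469 → take DB $6,389. Book value $25,560.
Accumulated through year 6 = $97,498 − $25,560 = $71,938.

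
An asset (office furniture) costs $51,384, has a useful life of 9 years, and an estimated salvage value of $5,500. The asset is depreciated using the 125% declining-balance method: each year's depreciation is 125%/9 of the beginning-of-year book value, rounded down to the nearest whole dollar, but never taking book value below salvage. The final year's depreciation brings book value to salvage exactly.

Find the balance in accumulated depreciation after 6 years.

Depreciable base = $51,384 − $5,500 = $45,884.
Year 1: ⌊$51,384 × 125%/9⌋ = $7,136. Book value $44,248.
Year 2: ⌊$44,248 × 125%/9⌋ = $6,145. Book value $38,103.
Year 3: ⌊$38,103 × 125%/9⌋ = $5,292. Book value $32,811.
Year 4: ⌊$32,811 × 125%/9⌋ = $4,557. Book value $28,254.
Year 5: ⌊$28,254 × 125%/9⌋ = $3,924. Book value $24,330.
Year 6: ⌊$24,330 × 125%/9⌋ = $3,379. Book value $20,951.
Accumulated through year 6 = $51,384 − $20,951 = $30,433.

$30,433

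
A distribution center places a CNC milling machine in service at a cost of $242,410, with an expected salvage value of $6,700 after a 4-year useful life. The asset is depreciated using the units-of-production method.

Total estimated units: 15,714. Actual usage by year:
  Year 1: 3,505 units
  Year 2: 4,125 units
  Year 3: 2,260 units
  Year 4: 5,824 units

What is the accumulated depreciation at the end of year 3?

$148,350

Depreciable base = $242,410 − $6,700 = $235,710.
Rate = $235,710 / 15,714 units = $15 per unit.
Year 1: 3,505 × $15 = $52,575. Book value $189,835.
Year 2: 4,125 × $15 = $61,875. Book value $127,960.
Year 3: 2,260 × $15 = $33,900. Book value $94,060.
Accumulated through year 3 = $242,410 − $94,060 = $148,350.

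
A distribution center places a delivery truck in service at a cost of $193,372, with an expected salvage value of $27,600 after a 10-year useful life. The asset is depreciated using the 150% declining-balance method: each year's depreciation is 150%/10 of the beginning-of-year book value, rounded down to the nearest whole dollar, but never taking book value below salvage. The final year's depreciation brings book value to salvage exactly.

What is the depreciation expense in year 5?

Depreciable base = $193,372 − $27,600 = $165,772.
Year 1: ⌊$193,372 × 150%/10⌋ = $29,005. Book value $164,367.
Year 2: ⌊$164,367 × 150%/10⌋ = $24,655. Book value $139,712.
Year 3: ⌊$139,712 × 150%/10⌋ = $20,956. Book value $118,756.
Year 4: ⌊$118,756 × 150%/10⌋ = $17,813. Book value $100,943.
Year 5: ⌊$100,943 × 150%/10⌋ = $15,141. Book value $85,802.

$15,141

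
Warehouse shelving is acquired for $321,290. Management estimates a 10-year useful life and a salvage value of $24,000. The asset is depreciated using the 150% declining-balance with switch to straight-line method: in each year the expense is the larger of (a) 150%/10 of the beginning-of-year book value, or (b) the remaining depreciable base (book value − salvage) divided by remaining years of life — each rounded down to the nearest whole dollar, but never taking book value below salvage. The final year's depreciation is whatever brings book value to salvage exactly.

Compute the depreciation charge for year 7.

$23,712

Depreciable base = $321,290 − $24,000 = $297,290.
Year 1: DB = ⌊$321,290 × 150%/10⌋ = $48,193; SL = ⌊$297,290/10⌋ = $29,729 → take DB $48,193. Book value $273,097.
Year 2: DB = ⌊$273,097 × 150%/10⌋ = $40,964; SL = ⌊$249,097/9⌋ = $27,677 → take DB $40,964. Book value $232,133.
Year 3: DB = ⌊$232,133 × 150%/10⌋ = $34,819; SL = ⌊$208,133/8⌋ = $26,016 → take DB $34,819. Book value $197,314.
Year 4: DB = ⌊$197,314 × 150%/10⌋ = $29,597; SL = ⌊$173,314/7⌋ = $24,759 → take DB $29,597. Book value $167,717.
Year 5: DB = ⌊$167,717 × 150%/10⌋ = $25,157; SL = ⌊$143,717/6⌋ = $23,952 → take DB $25,157. Book value $142,560.
Year 6: DB = ⌊$142,560 × 150%/10⌋ = $21,384; SL = ⌊$118,560/5⌋ = $23,712 → take SL $23,712. Book value $118,848.
Year 7: DB = ⌊$118,848 × 150%/10⌋ = $17,827; SL = ⌊$94,848/4⌋ = $23,712 → take SL $23,712. Book value $95,136.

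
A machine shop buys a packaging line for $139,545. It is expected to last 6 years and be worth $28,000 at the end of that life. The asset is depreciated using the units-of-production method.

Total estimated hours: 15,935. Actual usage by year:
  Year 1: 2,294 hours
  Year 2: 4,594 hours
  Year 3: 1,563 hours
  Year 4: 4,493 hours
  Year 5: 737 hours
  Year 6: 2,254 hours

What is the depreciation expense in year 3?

Depreciable base = $139,545 − $28,000 = $111,545.
Rate = $111,545 / 15,935 hours = $7 per hour.
Year 1: 2,294 × $7 = $16,058. Book value $123,487.
Year 2: 4,594 × $7 = $32,158. Book value $91,329.
Year 3: 1,563 × $7 = $10,941. Book value $80,388.

$10,941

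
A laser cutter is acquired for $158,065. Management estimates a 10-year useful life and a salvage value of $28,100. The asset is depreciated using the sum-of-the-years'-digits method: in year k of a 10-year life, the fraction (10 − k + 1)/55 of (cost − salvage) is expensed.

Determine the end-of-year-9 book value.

$30,463

Depreciable base = $158,065 − $28,100 = $129,965.
Sum of the years' digits = 10+9+8+7+6+5+4+3+2+1 = 55.
Year 1: $129,965 × 10/55 = $23,630. Book value $134,435.
Year 2: $129,965 × 9/55 = $21,267. Book value $113,168.
Year 3: $129,965 × 8/55 = $18,904. Book value $94,264.
Year 4: $129,965 × 7/55 = $16,541. Book value $77,723.
Year 5: $129,965 × 6/55 = $14,178. Book value $63,545.
Year 6: $129,965 × 5/55 = $11,815. Book value $51,730.
Year 7: $129,965 × 4/55 = $9,452. Book value $42,278.
Year 8: $129,965 × 3/55 = $7,089. Book value $35,189.
Year 9: $129,965 × 2/55 = $4,726. Book value $30,463.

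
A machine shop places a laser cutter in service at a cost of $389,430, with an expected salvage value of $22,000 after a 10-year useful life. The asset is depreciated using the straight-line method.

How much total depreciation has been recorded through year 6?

Depreciable base = $389,430 − $22,000 = $367,430.
Annual expense = $367,430 / 10 = $36,743.
End of year 1: book value $352,687.
End of year 2: book value $315,944.
End of year 3: book value $279,201.
End of year 4: book value $242,458.
End of year 5: book value $205,715.
End of year 6: book value $168,972.
Accumulated through year 6 = $389,430 − $168,972 = $220,458.

$220,458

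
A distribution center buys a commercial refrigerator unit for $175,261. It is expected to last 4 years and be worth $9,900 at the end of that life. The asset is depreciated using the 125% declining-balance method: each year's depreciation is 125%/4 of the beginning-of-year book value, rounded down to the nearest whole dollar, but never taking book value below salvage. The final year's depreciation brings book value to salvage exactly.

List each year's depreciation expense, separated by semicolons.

Depreciable base = $175,261 − $9,900 = $165,361.
Year 1: ⌊$175,261 × 125%/4⌋ = $54,769. Book value $120,492.
Year 2: ⌊$120,492 × 125%/4⌋ = $37,653. Book value $82,839.
Year 3: ⌊$82,839 × 125%/4⌋ = $25,887. Book value $56,952.
Year 4 (final): $56,952 − $9,900 = $47,052. Book value $9,900.

$54,769; $37,653; $25,887; $47,052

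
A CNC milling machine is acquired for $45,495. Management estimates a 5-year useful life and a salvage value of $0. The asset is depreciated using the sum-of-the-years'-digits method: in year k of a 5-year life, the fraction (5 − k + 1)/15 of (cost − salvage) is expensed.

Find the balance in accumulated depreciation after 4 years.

$42,462

Depreciable base = $45,495 − $0 = $45,495.
Sum of the years' digits = 5+4+3+2+1 = 15.
Year 1: $45,495 × 5/15 = $15,165. Book value $30,330.
Year 2: $45,495 × 4/15 = $12,132. Book value $18,198.
Year 3: $45,495 × 3/15 = $9,099. Book value $9,099.
Year 4: $45,495 × 2/15 = $6,066. Book value $3,033.
Accumulated through year 4 = $45,495 − $3,033 = $42,462.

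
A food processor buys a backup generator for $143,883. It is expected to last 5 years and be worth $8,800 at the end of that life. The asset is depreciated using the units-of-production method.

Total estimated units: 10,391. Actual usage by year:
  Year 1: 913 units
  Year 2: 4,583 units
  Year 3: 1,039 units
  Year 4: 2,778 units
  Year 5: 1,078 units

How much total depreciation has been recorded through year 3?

Depreciable base = $143,883 − $8,800 = $135,083.
Rate = $135,083 / 10,391 units = $13 per unit.
Year 1: 913 × $13 = $11,869. Book value $132,014.
Year 2: 4,583 × $13 = $59,579. Book value $72,435.
Year 3: 1,039 × $13 = $13,507. Book value $58,928.
Accumulated through year 3 = $143,883 − $58,928 = $84,955.

$84,955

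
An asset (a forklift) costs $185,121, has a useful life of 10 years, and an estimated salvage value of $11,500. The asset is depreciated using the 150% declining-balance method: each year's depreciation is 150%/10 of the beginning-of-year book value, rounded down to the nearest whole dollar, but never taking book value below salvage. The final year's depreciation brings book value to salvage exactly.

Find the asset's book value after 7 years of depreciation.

$59,347

Depreciable base = $185,121 − $11,500 = $173,621.
Year 1: ⌊$185,121 × 150%/10⌋ = $27,768. Book value $157,353.
Year 2: ⌊$157,353 × 150%/10⌋ = $23,602. Book value $133,751.
Year 3: ⌊$133,751 × 150%/10⌋ = $20,062. Book value $113,689.
Year 4: ⌊$113,689 × 150%/10⌋ = $17,053. Book value $96,636.
Year 5: ⌊$96,636 × 150%/10⌋ = $14,495. Book value $82,141.
Year 6: ⌊$82,141 × 150%/10⌋ = $12,321. Book value $69,820.
Year 7: ⌊$69,820 × 150%/10⌋ = $10,473. Book value $59,347.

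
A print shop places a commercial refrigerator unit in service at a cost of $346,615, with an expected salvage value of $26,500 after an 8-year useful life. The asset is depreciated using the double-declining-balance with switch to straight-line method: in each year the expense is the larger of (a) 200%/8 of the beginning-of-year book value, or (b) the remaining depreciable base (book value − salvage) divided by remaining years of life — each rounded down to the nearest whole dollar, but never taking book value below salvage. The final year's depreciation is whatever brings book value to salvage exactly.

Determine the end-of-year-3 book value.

$146,229

Depreciable base = $346,615 − $26,500 = $320,115.
Year 1: DB = ⌊$346,615 × 200%/8⌋ = $86,653; SL = ⌊$320,115/8⌋ = $40,014 → take DB $86,653. Book value $259,962.
Year 2: DB = ⌊$259,962 × 200%/8⌋ = $64,990; SL = ⌊$233,462/7⌋ = $33,351 → take DB $64,990. Book value $194,972.
Year 3: DB = ⌊$194,972 × 200%/8⌋ = $48,743; SL = ⌊$168,472/6⌋ = $28,078 → take DB $48,743. Book value $146,229.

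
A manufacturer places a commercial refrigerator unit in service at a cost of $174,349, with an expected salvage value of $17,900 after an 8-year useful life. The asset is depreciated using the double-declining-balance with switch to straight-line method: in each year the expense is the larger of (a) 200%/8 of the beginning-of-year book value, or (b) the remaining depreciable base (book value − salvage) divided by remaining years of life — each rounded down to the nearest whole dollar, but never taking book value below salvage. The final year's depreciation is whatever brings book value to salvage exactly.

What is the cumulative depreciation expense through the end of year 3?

Depreciable base = $174,349 − $17,900 = $156,449.
Year 1: DB = ⌊$174,349 × 200%/8⌋ = $43,587; SL = ⌊$156,449/8⌋ = $19,556 → take DB $43,587. Book value $130,762.
Year 2: DB = ⌊$130,762 × 200%/8⌋ = $32,690; SL = ⌊$112,862/7⌋ = $16,123 → take DB $32,690. Book value $98,072.
Year 3: DB = ⌊$98,072 × 200%/8⌋ = $24,518; SL = ⌊$80,172/6⌋ = $13,362 → take DB $24,518. Book value $73,554.
Accumulated through year 3 = $174,349 − $73,554 = $100,795.

$100,795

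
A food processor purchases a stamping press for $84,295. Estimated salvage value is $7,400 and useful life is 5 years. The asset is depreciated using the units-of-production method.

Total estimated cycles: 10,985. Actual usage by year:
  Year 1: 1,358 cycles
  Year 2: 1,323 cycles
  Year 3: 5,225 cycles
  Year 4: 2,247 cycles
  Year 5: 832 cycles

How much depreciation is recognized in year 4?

Depreciable base = $84,295 − $7,400 = $76,895.
Rate = $76,895 / 10,985 cycles = $7 per cycle.
Year 1: 1,358 × $7 = $9,506. Book value $74,789.
Year 2: 1,323 × $7 = $9,261. Book value $65,528.
Year 3: 5,225 × $7 = $36,575. Book value $28,953.
Year 4: 2,247 × $7 = $15,729. Book value $13,224.

$15,729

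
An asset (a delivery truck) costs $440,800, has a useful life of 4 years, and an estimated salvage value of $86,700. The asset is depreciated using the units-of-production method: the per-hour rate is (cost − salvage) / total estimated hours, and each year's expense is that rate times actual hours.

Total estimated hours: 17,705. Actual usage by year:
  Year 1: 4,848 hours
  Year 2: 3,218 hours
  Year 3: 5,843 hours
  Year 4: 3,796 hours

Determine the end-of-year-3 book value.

Depreciable base = $440,800 − $86,700 = $354,100.
Rate = $354,100 / 17,705 hours = $20 per hour.
Year 1: 4,848 × $20 = $96,960. Book value $343,840.
Year 2: 3,218 × $20 = $64,360. Book value $279,480.
Year 3: 5,843 × $20 = $116,860. Book value $162,620.

$162,620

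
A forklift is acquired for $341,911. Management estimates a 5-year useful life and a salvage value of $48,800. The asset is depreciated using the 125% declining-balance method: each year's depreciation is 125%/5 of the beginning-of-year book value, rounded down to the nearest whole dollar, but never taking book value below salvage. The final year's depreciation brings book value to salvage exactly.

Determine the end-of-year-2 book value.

Depreciable base = $341,911 − $48,800 = $293,111.
Year 1: ⌊$341,911 × 125%/5⌋ = $85,477. Book value $256,434.
Year 2: ⌊$256,434 × 125%/5⌋ = $64,108. Book value $192,326.

$192,326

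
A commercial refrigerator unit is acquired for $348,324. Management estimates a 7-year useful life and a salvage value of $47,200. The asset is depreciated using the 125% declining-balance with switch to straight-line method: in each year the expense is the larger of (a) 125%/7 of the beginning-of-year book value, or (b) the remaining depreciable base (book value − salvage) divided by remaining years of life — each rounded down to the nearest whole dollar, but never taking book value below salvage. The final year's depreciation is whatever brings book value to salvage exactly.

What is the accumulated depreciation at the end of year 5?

$228,192

Depreciable base = $348,324 − $47,200 = $301,124.
Year 1: DB = ⌊$348,324 × 125%/7⌋ = $62,200; SL = ⌊$301,124/7⌋ = $43,017 → take DB $62,200. Book value $286,124.
Year 2: DB = ⌊$286,124 × 125%/7⌋ = $51,093; SL = ⌊$238,924/6⌋ = $39,820 → take DB $51,093. Book value $235,031.
Year 3: DB = ⌊$235,031 × 125%/7⌋ = $41,969; SL = ⌊$187,831/5⌋ = $37,566 → take DB $41,969. Book value $193,062.
Year 4: DB = ⌊$193,062 × 125%/7⌋ = $34,475; SL = ⌊$145,862/4⌋ = $36,465 → take SL $36,465. Book value $156,597.
Year 5: DB = ⌊$156,597 × 125%/7⌋ = $27,963; SL = ⌊$109,397/3⌋ = $36,465 → take SL $36,465. Book value $120,132.
Accumulated through year 5 = $348,324 − $120,132 = $228,192.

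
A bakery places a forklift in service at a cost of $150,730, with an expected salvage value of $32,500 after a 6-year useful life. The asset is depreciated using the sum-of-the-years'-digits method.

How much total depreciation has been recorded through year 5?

Depreciable base = $150,730 − $32,500 = $118,230.
Sum of the years' digits = 6+5+4+3+2+1 = 21.
Year 1: $118,230 × 6/21 = $33,780. Book value $116,950.
Year 2: $118,230 × 5/21 = $28,150. Book value $88,800.
Year 3: $118,230 × 4/21 = $22,520. Book value $66,280.
Year 4: $118,230 × 3/21 = $16,890. Book value $49,390.
Year 5: $118,230 × 2/21 = $11,260. Book value $38,130.
Accumulated through year 5 = $150,730 − $38,130 = $112,600.

$112,600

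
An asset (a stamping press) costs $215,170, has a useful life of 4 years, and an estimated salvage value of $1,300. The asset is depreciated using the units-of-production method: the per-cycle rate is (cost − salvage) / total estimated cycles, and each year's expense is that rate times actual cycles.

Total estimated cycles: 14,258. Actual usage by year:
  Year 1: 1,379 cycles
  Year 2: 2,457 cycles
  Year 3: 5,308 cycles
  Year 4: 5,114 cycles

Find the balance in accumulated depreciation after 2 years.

$57,540

Depreciable base = $215,170 − $1,300 = $213,870.
Rate = $213,870 / 14,258 cycles = $15 per cycle.
Year 1: 1,379 × $15 = $20,685. Book value $194,485.
Year 2: 2,457 × $15 = $36,855. Book value $157,630.
Accumulated through year 2 = $215,170 − $157,630 = $57,540.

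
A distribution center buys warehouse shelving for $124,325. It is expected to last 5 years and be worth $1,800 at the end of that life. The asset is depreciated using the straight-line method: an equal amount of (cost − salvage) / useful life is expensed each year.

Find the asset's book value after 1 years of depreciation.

Depreciable base = $124,325 − $1,800 = $122,525.
Annual expense = $122,525 / 5 = $24,505.
End of year 1: book value $99,820.

$99,820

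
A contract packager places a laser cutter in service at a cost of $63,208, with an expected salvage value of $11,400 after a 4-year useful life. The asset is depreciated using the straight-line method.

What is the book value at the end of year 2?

$37,304

Depreciable base = $63,208 − $11,400 = $51,808.
Annual expense = $51,808 / 4 = $12,952.
End of year 1: book value $50,256.
End of year 2: book value $37,304.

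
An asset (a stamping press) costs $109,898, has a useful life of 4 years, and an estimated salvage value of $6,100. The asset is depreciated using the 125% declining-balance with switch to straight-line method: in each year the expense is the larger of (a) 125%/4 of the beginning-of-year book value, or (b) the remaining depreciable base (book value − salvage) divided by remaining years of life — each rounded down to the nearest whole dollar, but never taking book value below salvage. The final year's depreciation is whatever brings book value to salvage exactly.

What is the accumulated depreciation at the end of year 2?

$57,953

Depreciable base = $109,898 − $6,100 = $103,798.
Year 1: DB = ⌊$109,898 × 125%/4⌋ = $34,343; SL = ⌊$103,798/4⌋ = $25,949 → take DB $34,343. Book value $75,555.
Year 2: DB = ⌊$75,555 × 125%/4⌋ = $23,610; SL = ⌊$69,455/3⌋ = $23,151 → take DB $23,610. Book value $51,945.
Accumulated through year 2 = $109,898 − $51,945 = $57,953.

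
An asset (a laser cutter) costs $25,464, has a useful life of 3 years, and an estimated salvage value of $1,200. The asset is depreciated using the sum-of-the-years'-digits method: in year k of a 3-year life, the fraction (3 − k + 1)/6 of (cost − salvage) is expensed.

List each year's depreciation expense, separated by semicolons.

Depreciable base = $25,464 − $1,200 = $24,264.
Sum of the years' digits = 3+2+1 = 6.
Year 1: $24,264 × 3/6 = $12,132. Book value $13,332.
Year 2: $24,264 × 2/6 = $8,088. Book value $5,244.
Year 3: $24,264 × 1/6 = $4,044. Book value $1,200.

$12,132; $8,088; $4,044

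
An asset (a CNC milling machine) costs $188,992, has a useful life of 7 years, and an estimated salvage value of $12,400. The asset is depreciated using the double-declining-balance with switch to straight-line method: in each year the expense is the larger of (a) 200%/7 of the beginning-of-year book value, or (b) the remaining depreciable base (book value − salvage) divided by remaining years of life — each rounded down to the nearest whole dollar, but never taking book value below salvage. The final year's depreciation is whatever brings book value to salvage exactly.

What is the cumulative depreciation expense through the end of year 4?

$139,795

Depreciable base = $188,992 − $12,400 = $176,592.
Year 1: DB = ⌊$188,992 × 200%/7⌋ = $53,997; SL = ⌊$176,592/7⌋ = $25,227 → take DB $53,997. Book value $134,995.
Year 2: DB = ⌊$134,995 × 200%/7⌋ = $38,570; SL = ⌊$122,595/6⌋ = $20,432 → take DB $38,570. Book value $96,425.
Year 3: DB = ⌊$96,425 × 200%/7⌋ = $27,550; SL = ⌊$84,025/5⌋ = $16,805 → take DB $27,550. Book value $68,875.
Year 4: DB = ⌊$68,875 × 200%/7⌋ = $19,678; SL = ⌊$56,475/4⌋ = $14,118 → take DB $19,678. Book value $49,197.
Accumulated through year 4 = $188,992 − $49,197 = $139,795.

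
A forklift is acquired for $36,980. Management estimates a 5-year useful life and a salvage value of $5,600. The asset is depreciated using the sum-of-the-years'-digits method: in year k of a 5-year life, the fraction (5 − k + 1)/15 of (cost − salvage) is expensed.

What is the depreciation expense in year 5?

Depreciable base = $36,980 − $5,600 = $31,380.
Sum of the years' digits = 5+4+3+2+1 = 15.
Year 1: $31,380 × 5/15 = $10,460. Book value $26,520.
Year 2: $31,380 × 4/15 = $8,368. Book value $18,152.
Year 3: $31,380 × 3/15 = $6,276. Book value $11,876.
Year 4: $31,380 × 2/15 = $4,184. Book value $7,692.
Year 5: $31,380 × 1/15 = $2,092. Book value $5,600.

$2,092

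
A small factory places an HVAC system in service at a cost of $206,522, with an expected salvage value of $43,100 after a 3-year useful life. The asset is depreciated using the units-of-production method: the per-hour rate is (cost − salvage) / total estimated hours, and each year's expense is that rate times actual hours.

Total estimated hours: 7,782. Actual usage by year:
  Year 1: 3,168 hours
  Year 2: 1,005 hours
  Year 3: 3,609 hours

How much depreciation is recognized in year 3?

Depreciable base = $206,522 − $43,100 = $163,422.
Rate = $163,422 / 7,782 hours = $21 per hour.
Year 1: 3,168 × $21 = $66,528. Book value $139,994.
Year 2: 1,005 × $21 = $21,105. Book value $118,889.
Year 3: 3,609 × $21 = $75,789. Book value $43,100.

$75,789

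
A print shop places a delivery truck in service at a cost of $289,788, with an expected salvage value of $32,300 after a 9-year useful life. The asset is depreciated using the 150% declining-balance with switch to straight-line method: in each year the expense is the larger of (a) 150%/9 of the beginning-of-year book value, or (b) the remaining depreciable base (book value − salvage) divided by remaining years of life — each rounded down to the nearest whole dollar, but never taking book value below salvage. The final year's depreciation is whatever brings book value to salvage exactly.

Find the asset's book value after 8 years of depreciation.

Depreciable base = $289,788 − $32,300 = $257,488.
Year 1: DB = ⌊$289,788 × 150%/9⌋ = $48,298; SL = ⌊$257,488/9⌋ = $28,609 → take DB $48,298. Book value $241,490.
Year 2: DB = ⌊$241,490 × 150%/9⌋ = $40,248; SL = ⌊$209,190/8⌋ = $26,148 → take DB $40,248. Book value $201,242.
Year 3: DB = ⌊$201,242 × 150%/9⌋ = $33,540; SL = ⌊$168,942/7⌋ = $24,134 → take DB $33,540. Book value $167,702.
Year 4: DB = ⌊$167,702 × 150%/9⌋ = $27,950; SL = ⌊$135,402/6⌋ = $22,567 → take DB $27,950. Book value $139,752.
Year 5: DB = ⌊$139,752 × 150%/9⌋ = $23,292; SL = ⌊$107,452/5⌋ = $21,490 → take DB $23,292. Book value $116,460.
Year 6: DB = ⌊$116,460 × 150%/9⌋ = $19,410; SL = ⌊$84,160/4⌋ = $21,040 → take SL $21,040. Book value $95,420.
Year 7: DB = ⌊$95,420 × 150%/9⌋ = $15,903; SL = ⌊$63,120/3⌋ = $21,040 → take SL $21,040. Book value $74,380.
Year 8: DB = ⌊$74,380 × 150%/9⌋ = $12,396; SL = ⌊$42,080/2⌋ = $21,040 → take SL $21,040. Book value $53,340.

$53,340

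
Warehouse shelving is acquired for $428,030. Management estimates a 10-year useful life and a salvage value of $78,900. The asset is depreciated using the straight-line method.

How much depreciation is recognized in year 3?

Depreciable base = $428,030 − $78,900 = $349,130.
Annual expense = $349,130 / 10 = $34,913.

$34,913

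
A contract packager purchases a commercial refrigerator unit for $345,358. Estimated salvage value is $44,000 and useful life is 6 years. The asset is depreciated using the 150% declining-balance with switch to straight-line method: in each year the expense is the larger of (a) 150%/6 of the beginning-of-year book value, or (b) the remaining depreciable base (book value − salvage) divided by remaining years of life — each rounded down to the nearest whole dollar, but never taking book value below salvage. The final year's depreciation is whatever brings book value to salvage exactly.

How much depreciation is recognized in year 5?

$32,637

Depreciable base = $345,358 − $44,000 = $301,358.
Year 1: DB = ⌊$345,358 × 150%/6⌋ = $86,339; SL = ⌊$301,358/6⌋ = $50,226 → take DB $86,339. Book value $259,019.
Year 2: DB = ⌊$259,019 × 150%/6⌋ = $64,754; SL = ⌊$215,019/5⌋ = $43,003 → take DB $64,754. Book value $194,265.
Year 3: DB = ⌊$194,265 × 150%/6⌋ = $48,566; SL = ⌊$150,265/4⌋ = $37,566 → take DB $48,566. Book value $145,699.
Year 4: DB = ⌊$145,699 × 150%/6⌋ = $36,424; SL = ⌊$101,699/3⌋ = $33,899 → take DB $36,424. Book value $109,275.
Year 5: DB = ⌊$109,275 × 150%/6⌋ = $27,318; SL = ⌊$65,275/2⌋ = $32,637 → take SL $32,637. Book value $76,638.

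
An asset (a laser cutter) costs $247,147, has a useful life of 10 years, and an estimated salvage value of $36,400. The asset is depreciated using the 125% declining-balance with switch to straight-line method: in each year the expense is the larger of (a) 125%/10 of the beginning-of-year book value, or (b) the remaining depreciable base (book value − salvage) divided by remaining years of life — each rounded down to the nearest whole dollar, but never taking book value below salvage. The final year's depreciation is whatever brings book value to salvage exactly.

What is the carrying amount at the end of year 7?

$90,620

Depreciable base = $247,147 − $36,400 = $210,747.
Year 1: DB = ⌊$247,147 × 125%/10⌋ = $30,893; SL = ⌊$210,747/10⌋ = $21,074 → take DB $30,893. Book value $216,254.
Year 2: DB = ⌊$216,254 × 125%/10⌋ = $27,031; SL = ⌊$179,854/9⌋ = $19,983 → take DB $27,031. Book value $189,223.
Year 3: DB = ⌊$189,223 × 125%/10⌋ = $23,652; SL = ⌊$152,823/8⌋ = $19,102 → take DB $23,652. Book value $165,571.
Year 4: DB = ⌊$165,571 × 125%/10⌋ = $20,696; SL = ⌊$129,171/7⌋ = $18,453 → take DB $20,696. Book value $144,875.
Year 5: DB = ⌊$144,875 × 125%/10⌋ = $18,109; SL = ⌊$108,475/6⌋ = $18,079 → take DB $18,109. Book value $126,766.
Year 6: DB = ⌊$126,766 × 125%/10⌋ = $15,845; SL = ⌊$90,366/5⌋ = $18,073 → take SL $18,073. Book value $108,693.
Year 7: DB = ⌊$108,693 × 125%/10⌋ = $13,586; SL = ⌊$72,293/4⌋ = $18,073 → take SL $18,073. Book value $90,620.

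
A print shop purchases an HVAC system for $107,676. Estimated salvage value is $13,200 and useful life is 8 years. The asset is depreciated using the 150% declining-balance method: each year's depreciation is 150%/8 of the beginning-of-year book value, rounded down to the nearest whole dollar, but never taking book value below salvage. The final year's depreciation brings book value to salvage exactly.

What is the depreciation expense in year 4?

$10,829

Depreciable base = $107,676 − $13,200 = $94,476.
Year 1: ⌊$107,676 × 150%/8⌋ = $20,189. Book value $87,487.
Year 2: ⌊$87,487 × 150%/8⌋ = $16,403. Book value $71,084.
Year 3: ⌊$71,084 × 150%/8⌋ = $13,328. Book value $57,756.
Year 4: ⌊$57,756 × 150%/8⌋ = $10,829. Book value $46,927.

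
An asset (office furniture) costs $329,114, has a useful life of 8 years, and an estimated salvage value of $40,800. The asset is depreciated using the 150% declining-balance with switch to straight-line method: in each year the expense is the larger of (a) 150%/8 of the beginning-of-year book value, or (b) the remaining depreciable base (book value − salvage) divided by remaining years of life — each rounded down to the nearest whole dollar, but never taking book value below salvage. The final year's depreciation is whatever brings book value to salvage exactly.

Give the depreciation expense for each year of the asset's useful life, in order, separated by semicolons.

Depreciable base = $329,114 − $40,800 = $288,314.
Year 1: DB = ⌊$329,114 × 150%/8⌋ = $61,708; SL = ⌊$288,314/8⌋ = $36,039 → take DB $61,708. Book value $267,406.
Year 2: DB = ⌊$267,406 × 150%/8⌋ = $50,138; SL = ⌊$226,606/7⌋ = $32,372 → take DB $50,138. Book value $217,268.
Year 3: DB = ⌊$217,268 × 150%/8⌋ = $40,737; SL = ⌊$176,468/6⌋ = $29,411 → take DB $40,737. Book value $176,531.
Year 4: DB = ⌊$176,531 × 150%/8⌋ = $33,099; SL = ⌊$135,731/5⌋ = $27,146 → take DB $33,099. Book value $143,432.
Year 5: DB = ⌊$143,432 × 150%/8⌋ = $26,893; SL = ⌊$102,632/4⌋ = $25,658 → take DB $26,893. Book value $116,539.
Year 6: DB = ⌊$116,539 × 150%/8⌋ = $21,851; SL = ⌊$75,739/3⌋ = $25,246 → take SL $25,246. Book value $91,293.
Year 7: DB = ⌊$91,293 × 150%/8⌋ = $17,117; SL = ⌊$50,493/2⌋ = $25,246 → take SL $25,246. Book value $66,047.
Year 8 (final): $66,047 − $40,800 = $25,247. Book value $40,800.

$61,708; $50,138; $40,737; $33,099; $26,893; $25,246; $25,246; $25,247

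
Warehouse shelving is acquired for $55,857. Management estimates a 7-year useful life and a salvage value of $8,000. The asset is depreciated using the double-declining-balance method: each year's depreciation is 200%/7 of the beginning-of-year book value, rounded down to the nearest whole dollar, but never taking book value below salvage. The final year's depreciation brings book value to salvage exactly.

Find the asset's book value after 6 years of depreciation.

$8,000

Depreciable base = $55,857 − $8,000 = $47,857.
Year 1: ⌊$55,857 × 200%/7⌋ = $15,959. Book value $39,898.
Year 2: ⌊$39,898 × 200%/7⌋ = $11,399. Book value $28,499.
Year 3: ⌊$28,499 × 200%/7⌋ = $8,142. Book value $20,357.
Year 4: ⌊$20,357 × 200%/7⌋ = $5,816. Book value $14,541.
Year 5: ⌊$14,541 × 200%/7⌋ = $4,154. Book value $10,387.
Year 6: ⌊$10,387 × 200%/7⌋ = $2,967, capped at $2,387. Book value $8,000.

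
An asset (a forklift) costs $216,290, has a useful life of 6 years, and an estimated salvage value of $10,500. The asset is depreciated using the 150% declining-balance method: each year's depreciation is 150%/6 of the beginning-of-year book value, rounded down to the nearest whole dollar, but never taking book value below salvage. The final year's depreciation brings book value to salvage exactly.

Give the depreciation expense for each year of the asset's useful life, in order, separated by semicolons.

$54,072; $40,554; $30,416; $22,812; $17,109; $40,827

Depreciable base = $216,290 − $10,500 = $205,790.
Year 1: ⌊$216,290 × 150%/6⌋ = $54,072. Book value $162,218.
Year 2: ⌊$162,218 × 150%/6⌋ = $40,554. Book value $121,664.
Year 3: ⌊$121,664 × 150%/6⌋ = $30,416. Book value $91,248.
Year 4: ⌊$91,248 × 150%/6⌋ = $22,812. Book value $68,436.
Year 5: ⌊$68,436 × 150%/6⌋ = $17,109. Book value $51,327.
Year 6 (final): $51,327 − $10,500 = $40,827. Book value $10,500.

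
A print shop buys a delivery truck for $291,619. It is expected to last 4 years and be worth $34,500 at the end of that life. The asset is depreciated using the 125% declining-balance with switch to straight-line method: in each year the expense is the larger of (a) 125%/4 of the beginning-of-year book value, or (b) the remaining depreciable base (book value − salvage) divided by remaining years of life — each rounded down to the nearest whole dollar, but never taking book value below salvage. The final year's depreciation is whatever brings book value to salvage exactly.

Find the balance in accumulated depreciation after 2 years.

Depreciable base = $291,619 − $34,500 = $257,119.
Year 1: DB = ⌊$291,619 × 125%/4⌋ = $91,130; SL = ⌊$257,119/4⌋ = $64,279 → take DB $91,130. Book value $200,489.
Year 2: DB = ⌊$200,489 × 125%/4⌋ = $62,652; SL = ⌊$165,989/3⌋ = $55,329 → take DB $62,652. Book value $137,837.
Accumulated through year 2 = $291,619 − $137,837 = $153,782.

$153,782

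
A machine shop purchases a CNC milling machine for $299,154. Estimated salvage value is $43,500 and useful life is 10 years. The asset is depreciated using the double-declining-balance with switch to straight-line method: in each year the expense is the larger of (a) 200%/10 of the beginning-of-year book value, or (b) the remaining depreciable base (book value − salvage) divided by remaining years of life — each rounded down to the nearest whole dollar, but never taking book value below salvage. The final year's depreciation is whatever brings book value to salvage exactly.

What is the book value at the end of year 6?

Depreciable base = $299,154 − $43,500 = $255,654.
Year 1: DB = ⌊$299,154 × 200%/10⌋ = $59,830; SL = ⌊$255,654/10⌋ = $25,565 → take DB $59,830. Book value $239,324.
Year 2: DB = ⌊$239,324 × 200%/10⌋ = $47,864; SL = ⌊$195,824/9⌋ = $21,758 → take DB $47,864. Book value $191,460.
Year 3: DB = ⌊$191,460 × 200%/10⌋ = $38,292; SL = ⌊$147,960/8⌋ = $18,495 → take DB $38,292. Book value $153,168.
Year 4: DB = ⌊$153,168 × 200%/10⌋ = $30,633; SL = ⌊$109,668/7⌋ = $15,666 → take DB $30,633. Book value $122,535.
Year 5: DB = ⌊$122,535 × 200%/10⌋ = $24,507; SL = ⌊$79,035/6⌋ = $13,172 → take DB $24,507. Book value $98,028.
Year 6: DB = ⌊$98,028 × 200%/10⌋ = $19,605; SL = ⌊$54,528/5⌋ = $10,905 → take DB $19,605. Book value $78,423.

$78,423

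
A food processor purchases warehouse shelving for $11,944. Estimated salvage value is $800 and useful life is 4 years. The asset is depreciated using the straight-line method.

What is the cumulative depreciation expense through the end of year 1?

$2,786

Depreciable base = $11,944 − $800 = $11,144.
Annual expense = $11,144 / 4 = $2,786.
End of year 1: book value $9,158.
Accumulated through year 1 = $11,944 − $9,158 = $2,786.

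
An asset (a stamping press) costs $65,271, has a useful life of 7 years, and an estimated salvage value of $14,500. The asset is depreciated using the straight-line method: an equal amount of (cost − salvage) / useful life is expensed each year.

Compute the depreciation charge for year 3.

Depreciable base = $65,271 − $14,500 = $50,771.
Annual expense = $50,771 / 7 = $7,253.

$7,253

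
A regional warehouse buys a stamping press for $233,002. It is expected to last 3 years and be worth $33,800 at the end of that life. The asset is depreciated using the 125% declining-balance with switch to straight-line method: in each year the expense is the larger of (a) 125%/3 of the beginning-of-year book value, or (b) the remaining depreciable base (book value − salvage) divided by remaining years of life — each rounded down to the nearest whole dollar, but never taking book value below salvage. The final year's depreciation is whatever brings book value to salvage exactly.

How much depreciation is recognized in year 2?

$56,632

Depreciable base = $233,002 − $33,800 = $199,202.
Year 1: DB = ⌊$233,002 × 125%/3⌋ = $97,084; SL = ⌊$199,202/3⌋ = $66,400 → take DB $97,084. Book value $135,918.
Year 2: DB = ⌊$135,918 × 125%/3⌋ = $56,632; SL = ⌊$102,118/2⌋ = $51,059 → take DB $56,632. Book value $79,286.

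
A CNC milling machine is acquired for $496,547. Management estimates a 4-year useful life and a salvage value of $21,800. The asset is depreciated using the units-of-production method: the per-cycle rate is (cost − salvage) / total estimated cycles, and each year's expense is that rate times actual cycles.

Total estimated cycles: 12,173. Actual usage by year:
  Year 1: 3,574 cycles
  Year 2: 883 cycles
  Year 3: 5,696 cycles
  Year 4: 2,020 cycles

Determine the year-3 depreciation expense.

$222,144

Depreciable base = $496,547 − $21,800 = $474,747.
Rate = $474,747 / 12,173 cycles = $39 per cycle.
Year 1: 3,574 × $39 = $139,386. Book value $357,161.
Year 2: 883 × $39 = $34,437. Book value $322,724.
Year 3: 5,696 × $39 = $222,144. Book value $100,580.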